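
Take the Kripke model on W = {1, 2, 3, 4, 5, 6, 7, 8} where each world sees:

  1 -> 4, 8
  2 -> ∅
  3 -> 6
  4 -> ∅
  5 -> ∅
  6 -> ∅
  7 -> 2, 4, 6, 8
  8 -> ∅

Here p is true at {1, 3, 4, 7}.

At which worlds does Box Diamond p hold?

{2, 4, 5, 6, 8}

1: successors {4, 8}; Diamond p there: 4:F, 8:F. ✗
2: no successors, so Box Diamond p holds vacuously. ✓
3: successors {6}; Diamond p there: 6:F. ✗
4: no successors, so Box Diamond p holds vacuously. ✓
5: no successors, so Box Diamond p holds vacuously. ✓
6: no successors, so Box Diamond p holds vacuously. ✓
7: successors {2, 4, 6, 8}; Diamond p there: 2:F, 4:F, 6:F, 8:F. ✗
8: no successors, so Box Diamond p holds vacuously. ✓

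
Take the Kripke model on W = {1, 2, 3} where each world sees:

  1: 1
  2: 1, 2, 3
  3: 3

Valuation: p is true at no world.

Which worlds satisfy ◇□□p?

1: successors {1}; □□p there: 1:F. ✗
2: successors {1, 2, 3}; □□p there: 1:F, 2:F, 3:F. ✗
3: successors {3}; □□p there: 3:F. ✗

∅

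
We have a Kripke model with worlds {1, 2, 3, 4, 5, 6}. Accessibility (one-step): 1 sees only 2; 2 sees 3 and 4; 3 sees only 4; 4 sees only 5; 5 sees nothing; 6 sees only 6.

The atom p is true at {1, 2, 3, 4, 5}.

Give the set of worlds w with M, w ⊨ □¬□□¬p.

1: successors {2}; ¬□□¬p there: 2:T. ✓
2: successors {3, 4}; ¬□□¬p there: 3:T, 4:F. ✗
3: successors {4}; ¬□□¬p there: 4:F. ✗
4: successors {5}; ¬□□¬p there: 5:F. ✗
5: no successors, so □¬□□¬p holds vacuously. ✓
6: successors {6}; ¬□□¬p there: 6:F. ✗

{1, 5}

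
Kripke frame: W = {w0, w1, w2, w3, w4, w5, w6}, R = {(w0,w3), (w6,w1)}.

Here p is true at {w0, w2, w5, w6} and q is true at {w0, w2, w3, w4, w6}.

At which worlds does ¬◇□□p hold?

{w1, w2, w3, w4, w5}

w0: ◇□□p is T. ✗
w1: ◇□□p is F. ✓
w2: ◇□□p is F. ✓
w3: ◇□□p is F. ✓
w4: ◇□□p is F. ✓
w5: ◇□□p is F. ✓
w6: ◇□□p is T. ✗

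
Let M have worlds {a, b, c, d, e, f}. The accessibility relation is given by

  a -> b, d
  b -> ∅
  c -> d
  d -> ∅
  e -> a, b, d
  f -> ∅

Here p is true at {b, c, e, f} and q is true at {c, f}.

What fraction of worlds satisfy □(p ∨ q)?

a: successors {b, d}; p ∨ q there: b:T, d:F. ✗
b: no successors, so □(p ∨ q) holds vacuously. ✓
c: successors {d}; p ∨ q there: d:F. ✗
d: no successors, so □(p ∨ q) holds vacuously. ✓
e: successors {a, b, d}; p ∨ q there: a:F, b:T, d:F. ✗
f: no successors, so □(p ∨ q) holds vacuously. ✓
That's 3 of 6 worlds, so 3/6 = 1/2.

1/2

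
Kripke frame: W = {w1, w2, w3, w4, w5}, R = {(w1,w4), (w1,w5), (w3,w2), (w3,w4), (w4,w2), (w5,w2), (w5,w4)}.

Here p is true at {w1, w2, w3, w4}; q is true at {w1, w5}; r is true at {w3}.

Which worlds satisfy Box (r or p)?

w1: successors {w4, w5}; r or p there: w4:T, w5:F. ✗
w2: no successors, so Box (r or p) holds vacuously. ✓
w3: successors {w2, w4}; r or p there: w2:T, w4:T. ✓
w4: successors {w2}; r or p there: w2:T. ✓
w5: successors {w2, w4}; r or p there: w2:T, w4:T. ✓

{w2, w3, w4, w5}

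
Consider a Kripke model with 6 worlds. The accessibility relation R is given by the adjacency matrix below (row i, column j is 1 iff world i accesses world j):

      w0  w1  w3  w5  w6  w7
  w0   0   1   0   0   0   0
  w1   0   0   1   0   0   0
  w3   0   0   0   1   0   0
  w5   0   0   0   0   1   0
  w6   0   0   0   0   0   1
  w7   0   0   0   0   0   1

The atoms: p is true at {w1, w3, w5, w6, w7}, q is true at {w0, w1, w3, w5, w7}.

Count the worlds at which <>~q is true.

1

w0: successors {w1}; ~q there: w1:F. ✗
w1: successors {w3}; ~q there: w3:F. ✗
w3: successors {w5}; ~q there: w5:F. ✗
w5: successors {w6}; ~q there: w6:T. ✓
w6: successors {w7}; ~q there: w7:F. ✗
w7: successors {w7}; ~q there: w7:F. ✗
Satisfying worlds: {w5}.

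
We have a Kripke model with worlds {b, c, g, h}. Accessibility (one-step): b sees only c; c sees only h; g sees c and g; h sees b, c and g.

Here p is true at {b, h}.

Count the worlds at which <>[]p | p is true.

b: <>[]p is T, p is T. ✓
c: <>[]p is F, p is F. ✗
g: <>[]p is T, p is F. ✓
h: <>[]p is T, p is T. ✓
Satisfying worlds: {b, g, h}.

3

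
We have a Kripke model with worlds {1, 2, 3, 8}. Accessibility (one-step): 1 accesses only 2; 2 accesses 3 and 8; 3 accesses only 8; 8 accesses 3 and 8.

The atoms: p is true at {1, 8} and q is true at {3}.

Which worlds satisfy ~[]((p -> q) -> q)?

1: []((p -> q) -> q) is F. ✓
2: []((p -> q) -> q) is T. ✗
3: []((p -> q) -> q) is T. ✗
8: []((p -> q) -> q) is T. ✗

{1}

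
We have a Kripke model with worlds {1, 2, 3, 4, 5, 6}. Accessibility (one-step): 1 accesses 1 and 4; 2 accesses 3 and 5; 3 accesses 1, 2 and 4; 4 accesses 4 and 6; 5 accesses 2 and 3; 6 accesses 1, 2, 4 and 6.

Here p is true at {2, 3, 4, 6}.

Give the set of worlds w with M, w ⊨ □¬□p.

1: successors {1, 4}; ¬□p there: 1:T, 4:F. ✗
2: successors {3, 5}; ¬□p there: 3:T, 5:F. ✗
3: successors {1, 2, 4}; ¬□p there: 1:T, 2:T, 4:F. ✗
4: successors {4, 6}; ¬□p there: 4:F, 6:T. ✗
5: successors {2, 3}; ¬□p there: 2:T, 3:T. ✓
6: successors {1, 2, 4, 6}; ¬□p there: 1:T, 2:T, 4:F, 6:T. ✗

{5}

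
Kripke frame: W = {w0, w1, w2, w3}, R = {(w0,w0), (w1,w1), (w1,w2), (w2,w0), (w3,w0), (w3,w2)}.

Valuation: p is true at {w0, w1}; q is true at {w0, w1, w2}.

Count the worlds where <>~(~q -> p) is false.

4

w0: successors {w0}; ~(~q -> p) there: w0:F. ✗
w1: successors {w1, w2}; ~(~q -> p) there: w1:F, w2:F. ✗
w2: successors {w0}; ~(~q -> p) there: w0:F. ✗
w3: successors {w0, w2}; ~(~q -> p) there: w0:F, w2:F. ✗
Satisfying worlds: ∅.
So <>~(~q -> p) fails at the other 4 worlds.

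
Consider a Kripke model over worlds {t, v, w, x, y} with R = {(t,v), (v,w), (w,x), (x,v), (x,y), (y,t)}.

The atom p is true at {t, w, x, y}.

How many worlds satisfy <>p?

4

t: successors {v}; p there: v:F. ✗
v: successors {w}; p there: w:T. ✓
w: successors {x}; p there: x:T. ✓
x: successors {v, y}; p there: v:F, y:T. ✓
y: successors {t}; p there: t:T. ✓
Satisfying worlds: {v, w, x, y}.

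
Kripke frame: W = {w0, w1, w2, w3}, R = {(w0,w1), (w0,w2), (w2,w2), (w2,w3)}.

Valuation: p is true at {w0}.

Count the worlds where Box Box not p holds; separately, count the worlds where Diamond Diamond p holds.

4 and 0

For Box Box not p:
w0: successors {w1, w2}; Box not p there: w1:T, w2:T. ✓
w1: no successors, so Box Box not p holds vacuously. ✓
w2: successors {w2, w3}; Box not p there: w2:T, w3:T. ✓
w3: no successors, so Box Box not p holds vacuously. ✓
— 4 worlds.
For Diamond Diamond p:
w0: successors {w1, w2}; Diamond p there: w1:F, w2:F. ✗
w1: no successors, so Diamond Diamond p fails. ✗
w2: successors {w2, w3}; Diamond p there: w2:F, w3:F. ✗
w3: no successors, so Diamond Diamond p fails. ✗
— 0 worlds.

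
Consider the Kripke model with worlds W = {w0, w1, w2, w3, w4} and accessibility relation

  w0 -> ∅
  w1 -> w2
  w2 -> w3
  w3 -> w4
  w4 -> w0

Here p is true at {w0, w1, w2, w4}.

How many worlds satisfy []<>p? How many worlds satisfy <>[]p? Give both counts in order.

For []<>p:
w0: no successors, so []<>p holds vacuously. ✓
w1: successors {w2}; <>p there: w2:F. ✗
w2: successors {w3}; <>p there: w3:T. ✓
w3: successors {w4}; <>p there: w4:T. ✓
w4: successors {w0}; <>p there: w0:F. ✗
— 3 worlds.
For <>[]p:
w0: no successors, so <>[]p fails. ✗
w1: successors {w2}; []p there: w2:F. ✗
w2: successors {w3}; []p there: w3:T. ✓
w3: successors {w4}; []p there: w4:T. ✓
w4: successors {w0}; []p there: w0:T. ✓
— 3 worlds.

3 and 3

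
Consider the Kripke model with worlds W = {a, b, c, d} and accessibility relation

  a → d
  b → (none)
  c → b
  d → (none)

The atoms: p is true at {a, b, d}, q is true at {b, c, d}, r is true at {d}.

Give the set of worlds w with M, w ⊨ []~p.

a: successors {d}; ~p there: d:F. ✗
b: no successors, so []~p holds vacuously. ✓
c: successors {b}; ~p there: b:F. ✗
d: no successors, so []~p holds vacuously. ✓

{b, d}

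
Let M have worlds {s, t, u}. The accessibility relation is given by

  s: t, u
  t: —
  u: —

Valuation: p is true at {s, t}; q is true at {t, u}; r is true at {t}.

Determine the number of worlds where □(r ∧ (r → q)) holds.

2

s: successors {t, u}; r ∧ (r → q) there: t:T, u:F. ✗
t: no successors, so □(r ∧ (r → q)) holds vacuously. ✓
u: no successors, so □(r ∧ (r → q)) holds vacuously. ✓
Satisfying worlds: {t, u}.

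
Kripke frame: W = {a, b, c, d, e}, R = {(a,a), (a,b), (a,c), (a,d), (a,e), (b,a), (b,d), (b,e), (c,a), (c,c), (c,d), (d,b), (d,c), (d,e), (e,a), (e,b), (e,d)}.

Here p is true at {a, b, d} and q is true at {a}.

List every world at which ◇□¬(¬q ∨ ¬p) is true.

a: successors {a, b, c, d, e}; □¬(¬q ∨ ¬p) there: a:F, b:F, c:F, d:F, e:F. ✗
b: successors {a, d, e}; □¬(¬q ∨ ¬p) there: a:F, d:F, e:F. ✗
c: successors {a, c, d}; □¬(¬q ∨ ¬p) there: a:F, c:F, d:F. ✗
d: successors {b, c, e}; □¬(¬q ∨ ¬p) there: b:F, c:F, e:F. ✗
e: successors {a, b, d}; □¬(¬q ∨ ¬p) there: a:F, b:F, d:F. ✗

∅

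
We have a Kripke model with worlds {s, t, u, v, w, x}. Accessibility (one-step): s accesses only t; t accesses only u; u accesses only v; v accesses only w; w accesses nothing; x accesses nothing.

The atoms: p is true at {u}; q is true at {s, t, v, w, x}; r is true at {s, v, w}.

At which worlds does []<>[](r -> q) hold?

s: successors {t}; <>[](r -> q) there: t:T. ✓
t: successors {u}; <>[](r -> q) there: u:T. ✓
u: successors {v}; <>[](r -> q) there: v:T. ✓
v: successors {w}; <>[](r -> q) there: w:F. ✗
w: no successors, so []<>[](r -> q) holds vacuously. ✓
x: no successors, so []<>[](r -> q) holds vacuously. ✓

{s, t, u, w, x}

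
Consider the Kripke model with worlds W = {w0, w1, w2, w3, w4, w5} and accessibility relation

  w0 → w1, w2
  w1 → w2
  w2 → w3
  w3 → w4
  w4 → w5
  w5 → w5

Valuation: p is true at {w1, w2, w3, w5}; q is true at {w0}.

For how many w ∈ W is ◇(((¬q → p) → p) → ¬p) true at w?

w0: successors {w1, w2}; ((¬q → p) → p) → ¬p there: w1:F, w2:F. ✗
w1: successors {w2}; ((¬q → p) → p) → ¬p there: w2:F. ✗
w2: successors {w3}; ((¬q → p) → p) → ¬p there: w3:F. ✗
w3: successors {w4}; ((¬q → p) → p) → ¬p there: w4:T. ✓
w4: successors {w5}; ((¬q → p) → p) → ¬p there: w5:F. ✗
w5: successors {w5}; ((¬q → p) → p) → ¬p there: w5:F. ✗
Satisfying worlds: {w3}.

1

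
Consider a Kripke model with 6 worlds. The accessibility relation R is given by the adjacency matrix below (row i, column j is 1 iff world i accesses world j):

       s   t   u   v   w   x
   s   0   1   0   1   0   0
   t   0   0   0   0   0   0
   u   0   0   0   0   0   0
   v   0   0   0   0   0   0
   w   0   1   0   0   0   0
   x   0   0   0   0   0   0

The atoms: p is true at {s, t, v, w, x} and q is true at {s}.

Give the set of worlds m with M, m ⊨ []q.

s: successors {t, v}; q there: t:F, v:F. ✗
t: no successors, so []q holds vacuously. ✓
u: no successors, so []q holds vacuously. ✓
v: no successors, so []q holds vacuously. ✓
w: successors {t}; q there: t:F. ✗
x: no successors, so []q holds vacuously. ✓

{t, u, v, x}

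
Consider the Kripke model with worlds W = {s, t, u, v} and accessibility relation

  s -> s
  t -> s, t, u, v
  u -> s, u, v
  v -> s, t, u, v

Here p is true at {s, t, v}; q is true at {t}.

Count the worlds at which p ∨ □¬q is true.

4

s: p is T, □¬q is T. ✓
t: p is T, □¬q is F. ✓
u: p is F, □¬q is T. ✓
v: p is T, □¬q is F. ✓
Satisfying worlds: {s, t, u, v}.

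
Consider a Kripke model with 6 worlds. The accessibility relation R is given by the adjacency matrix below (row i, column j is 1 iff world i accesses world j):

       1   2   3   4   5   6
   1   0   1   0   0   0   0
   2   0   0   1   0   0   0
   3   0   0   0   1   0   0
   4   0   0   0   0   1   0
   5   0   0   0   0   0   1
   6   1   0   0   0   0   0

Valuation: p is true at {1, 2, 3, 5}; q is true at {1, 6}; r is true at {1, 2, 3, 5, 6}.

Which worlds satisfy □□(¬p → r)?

{1, 3, 4, 5, 6}

1: successors {2}; □(¬p → r) there: 2:T. ✓
2: successors {3}; □(¬p → r) there: 3:F. ✗
3: successors {4}; □(¬p → r) there: 4:T. ✓
4: successors {5}; □(¬p → r) there: 5:T. ✓
5: successors {6}; □(¬p → r) there: 6:T. ✓
6: successors {1}; □(¬p → r) there: 1:T. ✓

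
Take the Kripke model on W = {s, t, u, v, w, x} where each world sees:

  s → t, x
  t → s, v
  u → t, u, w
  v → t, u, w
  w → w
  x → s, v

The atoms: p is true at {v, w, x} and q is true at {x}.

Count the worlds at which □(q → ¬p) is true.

s: successors {t, x}; q → ¬p there: t:T, x:F. ✗
t: successors {s, v}; q → ¬p there: s:T, v:T. ✓
u: successors {t, u, w}; q → ¬p there: t:T, u:T, w:T. ✓
v: successors {t, u, w}; q → ¬p there: t:T, u:T, w:T. ✓
w: successors {w}; q → ¬p there: w:T. ✓
x: successors {s, v}; q → ¬p there: s:T, v:T. ✓
Satisfying worlds: {t, u, v, w, x}.

5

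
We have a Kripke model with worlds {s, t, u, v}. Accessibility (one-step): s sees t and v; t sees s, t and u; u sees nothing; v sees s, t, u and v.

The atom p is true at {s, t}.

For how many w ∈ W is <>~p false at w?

s: successors {t, v}; ~p there: t:F, v:T. ✓
t: successors {s, t, u}; ~p there: s:F, t:F, u:T. ✓
u: no successors, so <>~p fails. ✗
v: successors {s, t, u, v}; ~p there: s:F, t:F, u:T, v:T. ✓
Satisfying worlds: {s, t, v}.
So <>~p fails at the other 1 world.

1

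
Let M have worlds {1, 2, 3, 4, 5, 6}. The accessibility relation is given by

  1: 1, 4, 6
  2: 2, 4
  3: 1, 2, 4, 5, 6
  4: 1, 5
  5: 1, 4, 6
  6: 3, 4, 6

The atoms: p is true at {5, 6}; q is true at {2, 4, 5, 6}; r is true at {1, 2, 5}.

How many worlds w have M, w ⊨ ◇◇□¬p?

1: successors {1, 4, 6}; ◇□¬p there: 1:F, 4:F, 6:F. ✗
2: successors {2, 4}; ◇□¬p there: 2:T, 4:F. ✓
3: successors {1, 2, 4, 5, 6}; ◇□¬p there: 1:F, 2:T, 4:F, 5:F, 6:F. ✓
4: successors {1, 5}; ◇□¬p there: 1:F, 5:F. ✗
5: successors {1, 4, 6}; ◇□¬p there: 1:F, 4:F, 6:F. ✗
6: successors {3, 4, 6}; ◇□¬p there: 3:T, 4:F, 6:F. ✓
Satisfying worlds: {2, 3, 6}.

3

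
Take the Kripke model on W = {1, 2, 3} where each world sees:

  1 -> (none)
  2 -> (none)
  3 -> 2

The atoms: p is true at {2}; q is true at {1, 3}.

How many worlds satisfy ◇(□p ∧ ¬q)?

1: no successors, so ◇(□p ∧ ¬q) fails. ✗
2: no successors, so ◇(□p ∧ ¬q) fails. ✗
3: successors {2}; □p ∧ ¬q there: 2:T. ✓
Satisfying worlds: {3}.

1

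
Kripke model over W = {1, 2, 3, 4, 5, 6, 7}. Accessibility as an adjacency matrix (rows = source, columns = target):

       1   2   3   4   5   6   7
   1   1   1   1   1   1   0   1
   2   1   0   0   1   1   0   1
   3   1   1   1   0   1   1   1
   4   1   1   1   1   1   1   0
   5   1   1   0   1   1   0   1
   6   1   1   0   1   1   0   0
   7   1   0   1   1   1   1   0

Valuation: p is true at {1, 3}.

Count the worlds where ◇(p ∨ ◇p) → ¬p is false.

2

1: ◇(p ∨ ◇p) is T, ¬p is F. ✗
2: ◇(p ∨ ◇p) is T, ¬p is T. ✓
3: ◇(p ∨ ◇p) is T, ¬p is F. ✗
4: ◇(p ∨ ◇p) is T, ¬p is T. ✓
5: ◇(p ∨ ◇p) is T, ¬p is T. ✓
6: ◇(p ∨ ◇p) is T, ¬p is T. ✓
7: ◇(p ∨ ◇p) is T, ¬p is T. ✓
Satisfying worlds: {2, 4, 5, 6, 7}.
So ◇(p ∨ ◇p) → ¬p fails at the other 2 worlds.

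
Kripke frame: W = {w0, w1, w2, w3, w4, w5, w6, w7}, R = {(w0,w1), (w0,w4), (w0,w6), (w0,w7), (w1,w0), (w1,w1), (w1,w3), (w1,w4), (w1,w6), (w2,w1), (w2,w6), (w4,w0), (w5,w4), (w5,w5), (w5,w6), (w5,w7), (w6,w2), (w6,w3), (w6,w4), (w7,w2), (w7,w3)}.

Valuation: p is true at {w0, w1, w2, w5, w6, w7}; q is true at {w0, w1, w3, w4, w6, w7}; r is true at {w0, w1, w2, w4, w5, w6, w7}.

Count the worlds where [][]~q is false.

w0: successors {w1, w4, w6, w7}; []~q there: w1:F, w4:F, w6:F, w7:F. ✗
w1: successors {w0, w1, w3, w4, w6}; []~q there: w0:F, w1:F, w3:T, w4:F, w6:F. ✗
w2: successors {w1, w6}; []~q there: w1:F, w6:F. ✗
w3: no successors, so [][]~q holds vacuously. ✓
w4: successors {w0}; []~q there: w0:F. ✗
w5: successors {w4, w5, w6, w7}; []~q there: w4:F, w5:F, w6:F, w7:F. ✗
w6: successors {w2, w3, w4}; []~q there: w2:F, w3:T, w4:F. ✗
w7: successors {w2, w3}; []~q there: w2:F, w3:T. ✗
Satisfying worlds: {w3}.
So [][]~q fails at the other 7 worlds.

7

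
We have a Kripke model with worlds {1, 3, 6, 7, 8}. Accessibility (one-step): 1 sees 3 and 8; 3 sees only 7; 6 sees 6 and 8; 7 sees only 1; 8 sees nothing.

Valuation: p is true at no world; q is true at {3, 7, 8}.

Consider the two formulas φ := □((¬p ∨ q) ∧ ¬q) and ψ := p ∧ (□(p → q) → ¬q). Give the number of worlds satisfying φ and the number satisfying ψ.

2 and 0

For □((¬p ∨ q) ∧ ¬q):
1: successors {3, 8}; (¬p ∨ q) ∧ ¬q there: 3:F, 8:F. ✗
3: successors {7}; (¬p ∨ q) ∧ ¬q there: 7:F. ✗
6: successors {6, 8}; (¬p ∨ q) ∧ ¬q there: 6:T, 8:F. ✗
7: successors {1}; (¬p ∨ q) ∧ ¬q there: 1:T. ✓
8: no successors, so □((¬p ∨ q) ∧ ¬q) holds vacuously. ✓
— 2 worlds.
For p ∧ (□(p → q) → ¬q):
1: p is F, □(p → q) → ¬q is T. ✗
3: p is F, □(p → q) → ¬q is F. ✗
6: p is F, □(p → q) → ¬q is T. ✗
7: p is F, □(p → q) → ¬q is F. ✗
8: p is F, □(p → q) → ¬q is F. ✗
— 0 worlds.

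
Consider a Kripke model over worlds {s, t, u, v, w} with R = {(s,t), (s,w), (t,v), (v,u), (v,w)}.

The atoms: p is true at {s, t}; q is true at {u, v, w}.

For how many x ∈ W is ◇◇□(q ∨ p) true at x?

2

s: successors {t, w}; ◇□(q ∨ p) there: t:T, w:F. ✓
t: successors {v}; ◇□(q ∨ p) there: v:T. ✓
u: no successors, so ◇◇□(q ∨ p) fails. ✗
v: successors {u, w}; ◇□(q ∨ p) there: u:F, w:F. ✗
w: no successors, so ◇◇□(q ∨ p) fails. ✗
Satisfying worlds: {s, t}.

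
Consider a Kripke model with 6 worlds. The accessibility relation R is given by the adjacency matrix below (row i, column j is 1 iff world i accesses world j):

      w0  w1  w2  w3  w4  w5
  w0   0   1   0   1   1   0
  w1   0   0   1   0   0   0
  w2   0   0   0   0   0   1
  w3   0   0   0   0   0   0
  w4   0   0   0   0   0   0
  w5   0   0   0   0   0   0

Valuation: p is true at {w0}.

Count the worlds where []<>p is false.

3

w0: successors {w1, w3, w4}; <>p there: w1:F, w3:F, w4:F. ✗
w1: successors {w2}; <>p there: w2:F. ✗
w2: successors {w5}; <>p there: w5:F. ✗
w3: no successors, so []<>p holds vacuously. ✓
w4: no successors, so []<>p holds vacuously. ✓
w5: no successors, so []<>p holds vacuously. ✓
Satisfying worlds: {w3, w4, w5}.
So []<>p fails at the other 3 worlds.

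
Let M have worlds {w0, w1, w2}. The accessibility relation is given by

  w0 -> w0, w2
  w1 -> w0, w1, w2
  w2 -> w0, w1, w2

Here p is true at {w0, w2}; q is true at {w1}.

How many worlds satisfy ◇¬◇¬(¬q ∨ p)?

3

w0: successors {w0, w2}; ¬◇¬(¬q ∨ p) there: w0:T, w2:F. ✓
w1: successors {w0, w1, w2}; ¬◇¬(¬q ∨ p) there: w0:T, w1:F, w2:F. ✓
w2: successors {w0, w1, w2}; ¬◇¬(¬q ∨ p) there: w0:T, w1:F, w2:F. ✓
Satisfying worlds: {w0, w1, w2}.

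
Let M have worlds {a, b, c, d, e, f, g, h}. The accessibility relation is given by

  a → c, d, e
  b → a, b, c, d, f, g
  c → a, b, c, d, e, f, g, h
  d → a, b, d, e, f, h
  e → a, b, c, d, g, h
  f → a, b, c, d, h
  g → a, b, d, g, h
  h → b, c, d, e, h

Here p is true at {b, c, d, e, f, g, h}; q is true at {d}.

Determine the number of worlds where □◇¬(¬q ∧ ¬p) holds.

a: successors {c, d, e}; ◇¬(¬q ∧ ¬p) there: c:T, d:T, e:T. ✓
b: successors {a, b, c, d, f, g}; ◇¬(¬q ∧ ¬p) there: a:T, b:T, c:T, d:T, f:T, g:T. ✓
c: successors {a, b, c, d, e, f, g, h}; ◇¬(¬q ∧ ¬p) there: a:T, b:T, c:T, d:T, e:T, f:T, g:T, h:T. ✓
d: successors {a, b, d, e, f, h}; ◇¬(¬q ∧ ¬p) there: a:T, b:T, d:T, e:T, f:T, h:T. ✓
e: successors {a, b, c, d, g, h}; ◇¬(¬q ∧ ¬p) there: a:T, b:T, c:T, d:T, g:T, h:T. ✓
f: successors {a, b, c, d, h}; ◇¬(¬q ∧ ¬p) there: a:T, b:T, c:T, d:T, h:T. ✓
g: successors {a, b, d, g, h}; ◇¬(¬q ∧ ¬p) there: a:T, b:T, d:T, g:T, h:T. ✓
h: successors {b, c, d, e, h}; ◇¬(¬q ∧ ¬p) there: b:T, c:T, d:T, e:T, h:T. ✓
Satisfying worlds: {a, b, c, d, e, f, g, h}.

8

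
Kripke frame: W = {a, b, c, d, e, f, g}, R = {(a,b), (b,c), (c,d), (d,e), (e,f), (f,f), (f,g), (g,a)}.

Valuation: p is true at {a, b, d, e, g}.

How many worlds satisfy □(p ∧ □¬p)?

2

a: successors {b}; p ∧ □¬p there: b:T. ✓
b: successors {c}; p ∧ □¬p there: c:F. ✗
c: successors {d}; p ∧ □¬p there: d:F. ✗
d: successors {e}; p ∧ □¬p there: e:T. ✓
e: successors {f}; p ∧ □¬p there: f:F. ✗
f: successors {f, g}; p ∧ □¬p there: f:F, g:F. ✗
g: successors {a}; p ∧ □¬p there: a:F. ✗
Satisfying worlds: {a, d}.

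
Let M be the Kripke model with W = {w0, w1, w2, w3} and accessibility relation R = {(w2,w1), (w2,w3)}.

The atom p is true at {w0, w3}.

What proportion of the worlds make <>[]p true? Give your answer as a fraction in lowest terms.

w0: no successors, so <>[]p fails. ✗
w1: no successors, so <>[]p fails. ✗
w2: successors {w1, w3}; []p there: w1:T, w3:T. ✓
w3: no successors, so <>[]p fails. ✗
That's 1 of 4 worlds, so 1/4.

1/4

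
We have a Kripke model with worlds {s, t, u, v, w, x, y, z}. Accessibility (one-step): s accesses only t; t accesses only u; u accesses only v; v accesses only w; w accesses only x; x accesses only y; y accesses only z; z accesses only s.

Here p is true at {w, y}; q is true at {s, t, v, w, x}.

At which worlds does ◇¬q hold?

{t, x, y}

s: successors {t}; ¬q there: t:F. ✗
t: successors {u}; ¬q there: u:T. ✓
u: successors {v}; ¬q there: v:F. ✗
v: successors {w}; ¬q there: w:F. ✗
w: successors {x}; ¬q there: x:F. ✗
x: successors {y}; ¬q there: y:T. ✓
y: successors {z}; ¬q there: z:T. ✓
z: successors {s}; ¬q there: s:F. ✗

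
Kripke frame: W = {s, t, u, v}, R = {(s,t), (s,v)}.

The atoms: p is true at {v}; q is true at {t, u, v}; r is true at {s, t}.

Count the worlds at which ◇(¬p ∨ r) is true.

s: successors {t, v}; ¬p ∨ r there: t:T, v:F. ✓
t: no successors, so ◇(¬p ∨ r) fails. ✗
u: no successors, so ◇(¬p ∨ r) fails. ✗
v: no successors, so ◇(¬p ∨ r) fails. ✗
Satisfying worlds: {s}.

1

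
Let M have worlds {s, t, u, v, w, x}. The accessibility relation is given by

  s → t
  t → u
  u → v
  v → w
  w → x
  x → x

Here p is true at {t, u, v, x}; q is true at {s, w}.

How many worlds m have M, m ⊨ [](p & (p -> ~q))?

s: successors {t}; p & (p -> ~q) there: t:T. ✓
t: successors {u}; p & (p -> ~q) there: u:T. ✓
u: successors {v}; p & (p -> ~q) there: v:T. ✓
v: successors {w}; p & (p -> ~q) there: w:F. ✗
w: successors {x}; p & (p -> ~q) there: x:T. ✓
x: successors {x}; p & (p -> ~q) there: x:T. ✓
Satisfying worlds: {s, t, u, w, x}.

5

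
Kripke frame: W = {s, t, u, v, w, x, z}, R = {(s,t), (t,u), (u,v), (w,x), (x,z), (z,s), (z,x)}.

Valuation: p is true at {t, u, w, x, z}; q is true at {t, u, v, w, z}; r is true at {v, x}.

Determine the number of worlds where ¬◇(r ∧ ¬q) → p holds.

5

s: ¬◇(r ∧ ¬q) is T, p is F. ✗
t: ¬◇(r ∧ ¬q) is T, p is T. ✓
u: ¬◇(r ∧ ¬q) is T, p is T. ✓
v: ¬◇(r ∧ ¬q) is T, p is F. ✗
w: ¬◇(r ∧ ¬q) is F, p is T. ✓
x: ¬◇(r ∧ ¬q) is T, p is T. ✓
z: ¬◇(r ∧ ¬q) is F, p is T. ✓
Satisfying worlds: {t, u, w, x, z}.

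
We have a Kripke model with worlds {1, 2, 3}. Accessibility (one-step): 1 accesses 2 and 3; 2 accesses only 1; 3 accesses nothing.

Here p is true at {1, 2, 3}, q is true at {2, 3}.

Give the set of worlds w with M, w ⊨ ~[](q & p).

{2}

1: [](q & p) is T. ✗
2: [](q & p) is F. ✓
3: [](q & p) is T. ✗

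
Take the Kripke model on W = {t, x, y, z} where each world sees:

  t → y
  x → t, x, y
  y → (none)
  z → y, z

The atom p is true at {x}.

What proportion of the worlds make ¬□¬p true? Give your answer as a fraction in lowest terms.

t: □¬p is T. ✗
x: □¬p is F. ✓
y: □¬p is T. ✗
z: □¬p is T. ✗
That's 1 of 4 worlds, so 1/4.

1/4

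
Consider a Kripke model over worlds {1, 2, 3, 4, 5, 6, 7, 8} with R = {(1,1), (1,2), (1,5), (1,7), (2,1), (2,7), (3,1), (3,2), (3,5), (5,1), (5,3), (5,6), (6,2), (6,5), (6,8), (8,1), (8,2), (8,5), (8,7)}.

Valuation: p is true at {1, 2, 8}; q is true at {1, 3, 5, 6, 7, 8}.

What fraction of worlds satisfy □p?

1/4

1: successors {1, 2, 5, 7}; p there: 1:T, 2:T, 5:F, 7:F. ✗
2: successors {1, 7}; p there: 1:T, 7:F. ✗
3: successors {1, 2, 5}; p there: 1:T, 2:T, 5:F. ✗
4: no successors, so □p holds vacuously. ✓
5: successors {1, 3, 6}; p there: 1:T, 3:F, 6:F. ✗
6: successors {2, 5, 8}; p there: 2:T, 5:F, 8:T. ✗
7: no successors, so □p holds vacuously. ✓
8: successors {1, 2, 5, 7}; p there: 1:T, 2:T, 5:F, 7:F. ✗
That's 2 of 8 worlds, so 2/8 = 1/4.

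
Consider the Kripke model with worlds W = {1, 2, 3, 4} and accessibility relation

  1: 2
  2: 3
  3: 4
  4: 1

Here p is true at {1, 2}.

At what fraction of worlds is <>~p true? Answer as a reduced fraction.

1: successors {2}; ~p there: 2:F. ✗
2: successors {3}; ~p there: 3:T. ✓
3: successors {4}; ~p there: 4:T. ✓
4: successors {1}; ~p there: 1:F. ✗
That's 2 of 4 worlds, so 2/4 = 1/2.

1/2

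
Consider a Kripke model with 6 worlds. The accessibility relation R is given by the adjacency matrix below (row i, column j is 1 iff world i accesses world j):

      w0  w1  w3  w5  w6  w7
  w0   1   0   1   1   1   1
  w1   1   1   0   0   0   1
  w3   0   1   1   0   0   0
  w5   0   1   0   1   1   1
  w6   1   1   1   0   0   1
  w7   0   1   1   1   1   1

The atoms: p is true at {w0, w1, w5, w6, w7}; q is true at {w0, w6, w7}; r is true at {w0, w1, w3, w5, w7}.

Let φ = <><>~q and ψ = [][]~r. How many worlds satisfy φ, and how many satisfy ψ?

For <><>~q:
w0: successors {w0, w3, w5, w6, w7}; <>~q there: w0:T, w3:T, w5:T, w6:T, w7:T. ✓
w1: successors {w0, w1, w7}; <>~q there: w0:T, w1:T, w7:T. ✓
w3: successors {w1, w3}; <>~q there: w1:T, w3:T. ✓
w5: successors {w1, w5, w6, w7}; <>~q there: w1:T, w5:T, w6:T, w7:T. ✓
w6: successors {w0, w1, w3, w7}; <>~q there: w0:T, w1:T, w3:T, w7:T. ✓
w7: successors {w1, w3, w5, w6, w7}; <>~q there: w1:T, w3:T, w5:T, w6:T, w7:T. ✓
— 6 worlds.
For [][]~r:
w0: successors {w0, w3, w5, w6, w7}; []~r there: w0:F, w3:F, w5:F, w6:F, w7:F. ✗
w1: successors {w0, w1, w7}; []~r there: w0:F, w1:F, w7:F. ✗
w3: successors {w1, w3}; []~r there: w1:F, w3:F. ✗
w5: successors {w1, w5, w6, w7}; []~r there: w1:F, w5:F, w6:F, w7:F. ✗
w6: successors {w0, w1, w3, w7}; []~r there: w0:F, w1:F, w3:F, w7:F. ✗
w7: successors {w1, w3, w5, w6, w7}; []~r there: w1:F, w3:F, w5:F, w6:F, w7:F. ✗
— 0 worlds.

6 and 0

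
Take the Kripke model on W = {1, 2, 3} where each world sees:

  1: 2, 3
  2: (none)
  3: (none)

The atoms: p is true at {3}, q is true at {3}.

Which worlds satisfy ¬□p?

{1}

1: □p is F. ✓
2: □p is T. ✗
3: □p is T. ✗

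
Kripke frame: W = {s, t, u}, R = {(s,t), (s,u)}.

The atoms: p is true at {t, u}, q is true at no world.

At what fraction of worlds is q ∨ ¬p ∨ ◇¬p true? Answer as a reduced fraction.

1/3

s: q ∨ ¬p is T, ◇¬p is F. ✓
t: q ∨ ¬p is F, ◇¬p is F. ✗
u: q ∨ ¬p is F, ◇¬p is F. ✗
That's 1 of 3 worlds, so 1/3.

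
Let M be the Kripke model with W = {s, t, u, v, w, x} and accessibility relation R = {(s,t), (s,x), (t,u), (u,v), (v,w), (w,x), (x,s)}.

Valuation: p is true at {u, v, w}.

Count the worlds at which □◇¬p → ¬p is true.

4

s: □◇¬p is F, ¬p is T. ✓
t: □◇¬p is F, ¬p is T. ✓
u: □◇¬p is F, ¬p is F. ✓
v: □◇¬p is T, ¬p is F. ✗
w: □◇¬p is T, ¬p is F. ✗
x: □◇¬p is T, ¬p is T. ✓
Satisfying worlds: {s, t, u, x}.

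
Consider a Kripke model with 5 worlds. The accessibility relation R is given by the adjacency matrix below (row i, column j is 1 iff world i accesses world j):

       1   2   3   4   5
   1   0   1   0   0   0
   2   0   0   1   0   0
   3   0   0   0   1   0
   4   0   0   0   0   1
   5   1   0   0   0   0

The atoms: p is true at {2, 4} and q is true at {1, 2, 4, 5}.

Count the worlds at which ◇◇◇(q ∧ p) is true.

2

1: successors {2}; ◇◇(q ∧ p) there: 2:T. ✓
2: successors {3}; ◇◇(q ∧ p) there: 3:F. ✗
3: successors {4}; ◇◇(q ∧ p) there: 4:F. ✗
4: successors {5}; ◇◇(q ∧ p) there: 5:T. ✓
5: successors {1}; ◇◇(q ∧ p) there: 1:F. ✗
Satisfying worlds: {1, 4}.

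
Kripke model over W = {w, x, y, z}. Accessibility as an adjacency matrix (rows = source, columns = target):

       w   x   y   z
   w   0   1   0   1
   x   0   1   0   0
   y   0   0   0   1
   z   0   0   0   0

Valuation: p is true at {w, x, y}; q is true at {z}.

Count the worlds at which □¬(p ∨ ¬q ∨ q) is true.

w: successors {x, z}; ¬(p ∨ ¬q ∨ q) there: x:F, z:F. ✗
x: successors {x}; ¬(p ∨ ¬q ∨ q) there: x:F. ✗
y: successors {z}; ¬(p ∨ ¬q ∨ q) there: z:F. ✗
z: no successors, so □¬(p ∨ ¬q ∨ q) holds vacuously. ✓
Satisfying worlds: {z}.

1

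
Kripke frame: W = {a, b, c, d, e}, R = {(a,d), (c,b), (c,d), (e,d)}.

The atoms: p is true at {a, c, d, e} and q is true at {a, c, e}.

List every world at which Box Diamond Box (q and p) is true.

{b, d}

a: successors {d}; Diamond Box (q and p) there: d:F. ✗
b: no successors, so Box Diamond Box (q and p) holds vacuously. ✓
c: successors {b, d}; Diamond Box (q and p) there: b:F, d:F. ✗
d: no successors, so Box Diamond Box (q and p) holds vacuously. ✓
e: successors {d}; Diamond Box (q and p) there: d:F. ✗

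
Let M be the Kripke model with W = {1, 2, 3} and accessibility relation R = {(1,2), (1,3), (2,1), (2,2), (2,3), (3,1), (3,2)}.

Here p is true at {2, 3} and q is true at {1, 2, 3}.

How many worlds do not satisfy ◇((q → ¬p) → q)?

0

1: successors {2, 3}; (q → ¬p) → q there: 2:T, 3:T. ✓
2: successors {1, 2, 3}; (q → ¬p) → q there: 1:T, 2:T, 3:T. ✓
3: successors {1, 2}; (q → ¬p) → q there: 1:T, 2:T. ✓
Satisfying worlds: {1, 2, 3}.
So ◇((q → ¬p) → q) fails at the other 0 worlds.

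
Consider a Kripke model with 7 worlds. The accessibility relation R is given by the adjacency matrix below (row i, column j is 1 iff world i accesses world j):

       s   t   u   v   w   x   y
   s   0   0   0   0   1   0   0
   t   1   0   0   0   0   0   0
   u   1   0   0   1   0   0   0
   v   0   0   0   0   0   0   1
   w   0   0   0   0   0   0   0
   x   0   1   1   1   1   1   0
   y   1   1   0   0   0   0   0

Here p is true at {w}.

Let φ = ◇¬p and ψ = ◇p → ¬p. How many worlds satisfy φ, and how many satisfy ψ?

For ◇¬p:
s: successors {w}; ¬p there: w:F. ✗
t: successors {s}; ¬p there: s:T. ✓
u: successors {s, v}; ¬p there: s:T, v:T. ✓
v: successors {y}; ¬p there: y:T. ✓
w: no successors, so ◇¬p fails. ✗
x: successors {t, u, v, w, x}; ¬p there: t:T, u:T, v:T, w:F, x:T. ✓
y: successors {s, t}; ¬p there: s:T, t:T. ✓
— 5 worlds.
For ◇p → ¬p:
s: ◇p is T, ¬p is T. ✓
t: ◇p is F, ¬p is T. ✓
u: ◇p is F, ¬p is T. ✓
v: ◇p is F, ¬p is T. ✓
w: ◇p is F, ¬p is F. ✓
x: ◇p is T, ¬p is T. ✓
y: ◇p is F, ¬p is T. ✓
— 7 worlds.

5 and 7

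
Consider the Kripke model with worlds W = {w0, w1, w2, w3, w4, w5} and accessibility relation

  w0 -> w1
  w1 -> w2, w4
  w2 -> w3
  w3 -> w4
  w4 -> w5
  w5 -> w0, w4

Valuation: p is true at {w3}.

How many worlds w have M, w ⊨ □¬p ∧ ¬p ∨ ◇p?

w0: □¬p ∧ ¬p is T, ◇p is F. ✓
w1: □¬p ∧ ¬p is T, ◇p is F. ✓
w2: □¬p ∧ ¬p is F, ◇p is T. ✓
w3: □¬p ∧ ¬p is F, ◇p is F. ✗
w4: □¬p ∧ ¬p is T, ◇p is F. ✓
w5: □¬p ∧ ¬p is T, ◇p is F. ✓
Satisfying worlds: {w0, w1, w2, w4, w5}.

5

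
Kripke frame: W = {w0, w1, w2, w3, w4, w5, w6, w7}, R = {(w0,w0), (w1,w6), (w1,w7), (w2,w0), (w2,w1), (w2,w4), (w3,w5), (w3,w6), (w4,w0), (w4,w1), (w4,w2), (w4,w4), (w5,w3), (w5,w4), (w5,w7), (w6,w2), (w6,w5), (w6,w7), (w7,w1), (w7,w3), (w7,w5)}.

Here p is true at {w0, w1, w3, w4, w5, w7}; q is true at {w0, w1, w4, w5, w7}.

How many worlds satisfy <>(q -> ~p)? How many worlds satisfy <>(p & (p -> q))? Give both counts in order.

6 and 8

For <>(q -> ~p):
w0: successors {w0}; q -> ~p there: w0:F. ✗
w1: successors {w6, w7}; q -> ~p there: w6:T, w7:F. ✓
w2: successors {w0, w1, w4}; q -> ~p there: w0:F, w1:F, w4:F. ✗
w3: successors {w5, w6}; q -> ~p there: w5:F, w6:T. ✓
w4: successors {w0, w1, w2, w4}; q -> ~p there: w0:F, w1:F, w2:T, w4:F. ✓
w5: successors {w3, w4, w7}; q -> ~p there: w3:T, w4:F, w7:F. ✓
w6: successors {w2, w5, w7}; q -> ~p there: w2:T, w5:F, w7:F. ✓
w7: successors {w1, w3, w5}; q -> ~p there: w1:F, w3:T, w5:F. ✓
— 6 worlds.
For <>(p & (p -> q)):
w0: successors {w0}; p & (p -> q) there: w0:T. ✓
w1: successors {w6, w7}; p & (p -> q) there: w6:F, w7:T. ✓
w2: successors {w0, w1, w4}; p & (p -> q) there: w0:T, w1:T, w4:T. ✓
w3: successors {w5, w6}; p & (p -> q) there: w5:T, w6:F. ✓
w4: successors {w0, w1, w2, w4}; p & (p -> q) there: w0:T, w1:T, w2:F, w4:T. ✓
w5: successors {w3, w4, w7}; p & (p -> q) there: w3:F, w4:T, w7:T. ✓
w6: successors {w2, w5, w7}; p & (p -> q) there: w2:F, w5:T, w7:T. ✓
w7: successors {w1, w3, w5}; p & (p -> q) there: w1:T, w3:F, w5:T. ✓
— 8 worlds.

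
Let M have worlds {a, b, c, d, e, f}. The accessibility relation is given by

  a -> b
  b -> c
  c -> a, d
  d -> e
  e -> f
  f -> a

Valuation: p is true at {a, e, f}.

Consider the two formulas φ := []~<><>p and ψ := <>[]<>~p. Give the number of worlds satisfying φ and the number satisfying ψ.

2 and 4

For []~<><>p:
a: successors {b}; ~<><>p there: b:F. ✗
b: successors {c}; ~<><>p there: c:F. ✗
c: successors {a, d}; ~<><>p there: a:T, d:F. ✗
d: successors {e}; ~<><>p there: e:F. ✗
e: successors {f}; ~<><>p there: f:T. ✓
f: successors {a}; ~<><>p there: a:T. ✓
— 2 worlds.
For <>[]<>~p:
a: successors {b}; []<>~p there: b:T. ✓
b: successors {c}; []<>~p there: c:F. ✗
c: successors {a, d}; []<>~p there: a:T, d:F. ✓
d: successors {e}; []<>~p there: e:F. ✗
e: successors {f}; []<>~p there: f:T. ✓
f: successors {a}; []<>~p there: a:T. ✓
— 4 worlds.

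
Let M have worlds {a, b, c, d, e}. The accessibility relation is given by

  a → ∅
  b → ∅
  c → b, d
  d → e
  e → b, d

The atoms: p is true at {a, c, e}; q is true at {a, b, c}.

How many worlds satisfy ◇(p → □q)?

a: no successors, so ◇(p → □q) fails. ✗
b: no successors, so ◇(p → □q) fails. ✗
c: successors {b, d}; p → □q there: b:T, d:T. ✓
d: successors {e}; p → □q there: e:F. ✗
e: successors {b, d}; p → □q there: b:T, d:T. ✓
Satisfying worlds: {c, e}.

2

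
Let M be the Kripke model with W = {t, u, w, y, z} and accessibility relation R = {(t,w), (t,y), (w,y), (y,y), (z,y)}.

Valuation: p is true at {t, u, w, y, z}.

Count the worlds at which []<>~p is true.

t: successors {w, y}; <>~p there: w:F, y:F. ✗
u: no successors, so []<>~p holds vacuously. ✓
w: successors {y}; <>~p there: y:F. ✗
y: successors {y}; <>~p there: y:F. ✗
z: successors {y}; <>~p there: y:F. ✗
Satisfying worlds: {u}.

1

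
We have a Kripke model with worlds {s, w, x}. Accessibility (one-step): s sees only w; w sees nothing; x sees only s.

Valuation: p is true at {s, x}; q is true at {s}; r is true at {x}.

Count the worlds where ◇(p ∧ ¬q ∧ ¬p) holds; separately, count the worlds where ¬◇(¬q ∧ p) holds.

0 and 3

For ◇(p ∧ ¬q ∧ ¬p):
s: successors {w}; p ∧ ¬q ∧ ¬p there: w:F. ✗
w: no successors, so ◇(p ∧ ¬q ∧ ¬p) fails. ✗
x: successors {s}; p ∧ ¬q ∧ ¬p there: s:F. ✗
— 0 worlds.
For ¬◇(¬q ∧ p):
s: ◇(¬q ∧ p) is F. ✓
w: ◇(¬q ∧ p) is F. ✓
x: ◇(¬q ∧ p) is F. ✓
— 3 worlds.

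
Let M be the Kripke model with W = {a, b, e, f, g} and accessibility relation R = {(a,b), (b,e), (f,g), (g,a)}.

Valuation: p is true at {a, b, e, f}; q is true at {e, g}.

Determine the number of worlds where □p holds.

4

a: successors {b}; p there: b:T. ✓
b: successors {e}; p there: e:T. ✓
e: no successors, so □p holds vacuously. ✓
f: successors {g}; p there: g:F. ✗
g: successors {a}; p there: a:T. ✓
Satisfying worlds: {a, b, e, g}.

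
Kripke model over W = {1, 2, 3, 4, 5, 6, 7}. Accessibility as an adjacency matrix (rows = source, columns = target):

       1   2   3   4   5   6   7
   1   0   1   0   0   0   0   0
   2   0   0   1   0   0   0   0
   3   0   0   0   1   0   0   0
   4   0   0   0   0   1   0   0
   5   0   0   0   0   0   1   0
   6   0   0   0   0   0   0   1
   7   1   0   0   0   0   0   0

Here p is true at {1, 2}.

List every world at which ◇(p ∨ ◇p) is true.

{1, 6, 7}

1: successors {2}; p ∨ ◇p there: 2:T. ✓
2: successors {3}; p ∨ ◇p there: 3:F. ✗
3: successors {4}; p ∨ ◇p there: 4:F. ✗
4: successors {5}; p ∨ ◇p there: 5:F. ✗
5: successors {6}; p ∨ ◇p there: 6:F. ✗
6: successors {7}; p ∨ ◇p there: 7:T. ✓
7: successors {1}; p ∨ ◇p there: 1:T. ✓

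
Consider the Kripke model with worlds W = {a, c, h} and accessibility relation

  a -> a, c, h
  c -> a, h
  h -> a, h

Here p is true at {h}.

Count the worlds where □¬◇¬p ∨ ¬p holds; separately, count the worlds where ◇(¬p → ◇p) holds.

2 and 3

For □¬◇¬p ∨ ¬p:
a: □¬◇¬p is F, ¬p is T. ✓
c: □¬◇¬p is F, ¬p is T. ✓
h: □¬◇¬p is F, ¬p is F. ✗
— 2 worlds.
For ◇(¬p → ◇p):
a: successors {a, c, h}; ¬p → ◇p there: a:T, c:T, h:T. ✓
c: successors {a, h}; ¬p → ◇p there: a:T, h:T. ✓
h: successors {a, h}; ¬p → ◇p there: a:T, h:T. ✓
— 3 worlds.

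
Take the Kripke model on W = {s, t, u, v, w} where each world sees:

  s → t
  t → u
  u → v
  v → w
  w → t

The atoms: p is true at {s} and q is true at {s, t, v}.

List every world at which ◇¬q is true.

s: successors {t}; ¬q there: t:F. ✗
t: successors {u}; ¬q there: u:T. ✓
u: successors {v}; ¬q there: v:F. ✗
v: successors {w}; ¬q there: w:T. ✓
w: successors {t}; ¬q there: t:F. ✗

{t, v}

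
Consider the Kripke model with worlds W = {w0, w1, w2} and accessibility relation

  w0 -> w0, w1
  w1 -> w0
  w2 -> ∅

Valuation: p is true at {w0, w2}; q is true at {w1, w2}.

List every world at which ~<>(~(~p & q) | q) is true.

{w2}

w0: <>(~(~p & q) | q) is T. ✗
w1: <>(~(~p & q) | q) is T. ✗
w2: <>(~(~p & q) | q) is F. ✓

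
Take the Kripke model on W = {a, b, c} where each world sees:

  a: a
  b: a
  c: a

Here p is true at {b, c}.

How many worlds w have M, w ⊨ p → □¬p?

3

a: p is F, □¬p is T. ✓
b: p is T, □¬p is T. ✓
c: p is T, □¬p is T. ✓
Satisfying worlds: {a, b, c}.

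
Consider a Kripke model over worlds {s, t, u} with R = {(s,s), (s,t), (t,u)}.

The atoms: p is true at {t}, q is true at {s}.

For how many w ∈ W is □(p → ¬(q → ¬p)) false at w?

1

s: successors {s, t}; p → ¬(q → ¬p) there: s:T, t:F. ✗
t: successors {u}; p → ¬(q → ¬p) there: u:T. ✓
u: no successors, so □(p → ¬(q → ¬p)) holds vacuously. ✓
Satisfying worlds: {t, u}.
So □(p → ¬(q → ¬p)) fails at the other 1 world.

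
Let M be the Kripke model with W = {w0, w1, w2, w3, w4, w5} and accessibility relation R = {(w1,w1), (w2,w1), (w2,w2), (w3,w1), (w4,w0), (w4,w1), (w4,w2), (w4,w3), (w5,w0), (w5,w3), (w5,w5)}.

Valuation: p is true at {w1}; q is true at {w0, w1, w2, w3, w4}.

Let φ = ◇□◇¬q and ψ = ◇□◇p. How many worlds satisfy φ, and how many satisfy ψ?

For ◇□◇¬q:
w0: no successors, so ◇□◇¬q fails. ✗
w1: successors {w1}; □◇¬q there: w1:F. ✗
w2: successors {w1, w2}; □◇¬q there: w1:F, w2:F. ✗
w3: successors {w1}; □◇¬q there: w1:F. ✗
w4: successors {w0, w1, w2, w3}; □◇¬q there: w0:T, w1:F, w2:F, w3:F. ✓
w5: successors {w0, w3, w5}; □◇¬q there: w0:T, w3:F, w5:F. ✓
— 2 worlds.
For ◇□◇p:
w0: no successors, so ◇□◇p fails. ✗
w1: successors {w1}; □◇p there: w1:T. ✓
w2: successors {w1, w2}; □◇p there: w1:T, w2:T. ✓
w3: successors {w1}; □◇p there: w1:T. ✓
w4: successors {w0, w1, w2, w3}; □◇p there: w0:T, w1:T, w2:T, w3:T. ✓
w5: successors {w0, w3, w5}; □◇p there: w0:T, w3:T, w5:F. ✓
— 5 worlds.

2 and 5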